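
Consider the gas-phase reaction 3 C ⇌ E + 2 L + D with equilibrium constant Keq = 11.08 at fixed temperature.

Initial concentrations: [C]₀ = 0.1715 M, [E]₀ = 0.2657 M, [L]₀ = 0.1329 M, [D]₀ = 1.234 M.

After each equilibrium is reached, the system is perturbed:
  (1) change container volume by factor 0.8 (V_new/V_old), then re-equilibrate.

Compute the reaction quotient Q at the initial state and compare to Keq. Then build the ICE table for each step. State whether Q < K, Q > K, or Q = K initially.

Q₀ = 1.148; Q < K (proceeds forward)

Q₀ = 1.148 vs Keq = 11.08 ⇒ Q<K, forward
Step 1:
                    C           E           L           D
  I            0.1715      0.2657      0.1329       1.234
  C          -0.06971     0.02324     0.04647     0.02324
  E            0.1018      0.2889      0.1794       1.257
  solve Keq expr → x = 0.02324; check Q = 11.08
Then change container volume by factor 0.8 (V_new/V_old).
Step 2:
                    C           E           L           D
  I            0.1272      0.3612      0.2242       1.572
  C          0.007422   -0.002474   -0.004948   -0.002474
  E            0.1347      0.3587      0.2193       1.569
  solve Keq expr → x = -0.002474; check Q = 11.08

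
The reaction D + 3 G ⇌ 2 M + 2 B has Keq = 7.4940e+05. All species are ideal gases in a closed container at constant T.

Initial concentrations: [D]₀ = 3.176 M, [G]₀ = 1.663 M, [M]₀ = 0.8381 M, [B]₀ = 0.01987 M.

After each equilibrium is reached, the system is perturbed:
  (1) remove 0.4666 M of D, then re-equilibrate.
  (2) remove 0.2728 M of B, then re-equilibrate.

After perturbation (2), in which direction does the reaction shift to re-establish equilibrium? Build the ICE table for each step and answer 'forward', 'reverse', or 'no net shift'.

Direction: forward

Q₀ = 1.8986e-05 vs Keq = 7.4940e+05 ⇒ Q<K, forward
Step 1:
                    D           G           M           B
  Initial       3.176       1.663      0.8381     0.01987
  Change      -0.5499       -1.65         1.1         1.1
  Equil         2.626     0.01337       1.938        1.12
  solve Keq expr → x = 0.5499; check Q = 7.4940e+05
Then remove 0.4666 M of D.
Step 2:
                    D           G           M           B
  Initial        2.16     0.01337       1.938        1.12
  Change   2.9750e-04  8.9249e-04 -5.9499e-04 -5.9499e-04
  Equil          2.16     0.01427       1.937       1.119
  solve Keq expr → x = -2.9750e-04; check Q = 7.4940e+05
Then remove 0.2728 M of B.
Step 3:
                    D           G           M           B
  Initial        2.16     0.01427       1.937      0.8462
  Change  -8.0060e-04   -0.002402    0.001601    0.001601
  Equil         2.159     0.01186       1.939      0.8478
  solve Keq expr → x = 8.0060e-04; check Q = 7.4940e+05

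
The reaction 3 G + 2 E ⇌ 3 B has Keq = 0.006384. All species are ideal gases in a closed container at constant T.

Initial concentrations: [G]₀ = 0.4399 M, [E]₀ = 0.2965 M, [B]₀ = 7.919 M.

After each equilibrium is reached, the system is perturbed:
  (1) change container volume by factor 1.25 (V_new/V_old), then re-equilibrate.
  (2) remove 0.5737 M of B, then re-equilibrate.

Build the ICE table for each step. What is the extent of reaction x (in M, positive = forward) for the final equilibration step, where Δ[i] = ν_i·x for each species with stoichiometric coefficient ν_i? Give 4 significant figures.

Q₀ = 6.6359e+04 vs Keq = 0.006384 ⇒ Q>K, reverse
Step 1:
                  G         E         B
  I          0.4399    0.2965     7.919
  C           5.307     3.538    -5.307
  E           5.747     3.835     2.612
  solve Keq expr → x = -1.769; check Q = 0.006384
Then change container volume by factor 1.25 (V_new/V_old).
Step 2:
                  G         E         B
  I           4.598     3.068      2.09
  C          0.1739    0.1159   -0.1739
  E           4.772     3.184     1.916
  solve Keq expr → x = -0.05797; check Q = 0.006384
Then remove 0.5737 M of B.
Step 3:
                  G         E         B
  I           4.772     3.184     1.342
  C         -0.3472   -0.2314    0.3472
  E           4.424     2.952     1.689
  solve Keq expr → x = 0.1157; check Q = 0.006384

x = 0.1157 M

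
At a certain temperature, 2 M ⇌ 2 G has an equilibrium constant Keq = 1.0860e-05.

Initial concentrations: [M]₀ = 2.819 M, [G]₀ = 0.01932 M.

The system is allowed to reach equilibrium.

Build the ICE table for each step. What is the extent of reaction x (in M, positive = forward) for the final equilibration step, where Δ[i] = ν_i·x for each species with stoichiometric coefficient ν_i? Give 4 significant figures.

x = -0.004999 M

Q₀ = 4.6970e-05 vs Keq = 1.0860e-05 ⇒ Q>K, reverse
Step 1:
                  M         G
  Initial     2.819   0.01932
  Change   0.009997 -0.009997
  Equil       2.829  0.009323
  solve Keq expr → x = -0.004999; check Q = 1.0860e-05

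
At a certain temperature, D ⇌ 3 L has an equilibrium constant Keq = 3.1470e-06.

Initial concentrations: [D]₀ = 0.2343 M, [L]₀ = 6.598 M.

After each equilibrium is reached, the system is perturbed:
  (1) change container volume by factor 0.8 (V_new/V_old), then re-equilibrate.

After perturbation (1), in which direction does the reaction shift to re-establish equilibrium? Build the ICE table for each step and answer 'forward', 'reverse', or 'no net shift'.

Q₀ = 1226 vs Keq = 3.1470e-06 ⇒ Q>K, reverse
Step 1:
                   D          L
  Initial     0.2343      6.598
  Change       2.193     -6.578
  Equil        2.427    0.01969
  solve Keq expr → x = -2.193; check Q = 3.1470e-06
Then change container volume by factor 0.8 (V_new/V_old).
Step 2:
                   D          L
  Initial      3.034    0.02462
  Change    0.001133    -0.0034
  Equil        3.035    0.02122
  solve Keq expr → x = -0.001133; check Q = 3.1470e-06

Direction: reverse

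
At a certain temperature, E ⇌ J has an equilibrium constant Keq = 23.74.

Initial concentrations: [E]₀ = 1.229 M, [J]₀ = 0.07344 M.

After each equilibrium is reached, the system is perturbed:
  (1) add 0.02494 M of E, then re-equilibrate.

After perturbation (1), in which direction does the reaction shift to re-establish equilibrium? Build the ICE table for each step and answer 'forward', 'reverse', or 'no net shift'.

Q₀ = 0.05976 vs Keq = 23.74 ⇒ Q<K, forward
Step 1:
                   E          J
  init         1.229    0.07344
  Δ           -1.176      1.176
  eq         0.05265       1.25
  solve Keq expr → x = 1.176; check Q = 23.74
Then add 0.02494 M of E.
Step 2:
                   E          J
  init       0.07759       1.25
  Δ         -0.02393    0.02393
  eq         0.05365      1.274
  solve Keq expr → x = 0.02393; check Q = 23.74

Direction: forward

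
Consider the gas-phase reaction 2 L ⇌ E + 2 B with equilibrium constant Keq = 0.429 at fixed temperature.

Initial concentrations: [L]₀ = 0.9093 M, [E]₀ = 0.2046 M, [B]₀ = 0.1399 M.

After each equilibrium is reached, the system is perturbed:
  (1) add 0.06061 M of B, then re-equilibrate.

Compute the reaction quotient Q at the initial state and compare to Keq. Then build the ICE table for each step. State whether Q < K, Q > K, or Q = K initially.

Q₀ = 0.004843; Q < K (proceeds forward)

Q₀ = 0.004843 vs Keq = 0.429 ⇒ Q<K, forward
Step 1:
                  L         E         B
  I          0.9093    0.2046    0.1399
  C         -0.3934    0.1967    0.3934
  E          0.5159    0.4013    0.5333
  solve Keq expr → x = 0.1967; check Q = 0.429
Then add 0.06061 M of B.
Step 2:
                  L         E         B
  I          0.5159    0.4013     0.594
  C         0.02535  -0.01267  -0.02535
  E          0.5412    0.3886    0.5686
  solve Keq expr → x = -0.01267; check Q = 0.429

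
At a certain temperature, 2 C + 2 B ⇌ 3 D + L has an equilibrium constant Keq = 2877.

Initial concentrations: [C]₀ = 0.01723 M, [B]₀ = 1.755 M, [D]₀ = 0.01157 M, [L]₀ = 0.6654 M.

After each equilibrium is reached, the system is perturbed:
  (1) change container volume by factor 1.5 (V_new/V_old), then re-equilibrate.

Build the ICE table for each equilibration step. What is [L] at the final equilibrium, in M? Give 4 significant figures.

Q₀ = 0.001127 vs Keq = 2877 ⇒ Q<K, forward
Step 1:
                   C          B          D          L
  I          0.01723      1.755    0.01157     0.6654
  C         -0.01717   -0.01717    0.02575   0.008583
  E       6.3497e-05      1.738    0.03732      0.674
  solve Keq expr → x = 0.008583; check Q = 2877
Then change container volume by factor 1.5 (V_new/V_old).
Step 2:
                   C          B          D          L
  I       4.2331e-05      1.159    0.02488     0.4493
  C                0          0          0          0
  E       4.2331e-05      1.159    0.02488     0.4493
  solve Keq expr → x = 0; check Q = 2877

[L]_eq = 0.4493 M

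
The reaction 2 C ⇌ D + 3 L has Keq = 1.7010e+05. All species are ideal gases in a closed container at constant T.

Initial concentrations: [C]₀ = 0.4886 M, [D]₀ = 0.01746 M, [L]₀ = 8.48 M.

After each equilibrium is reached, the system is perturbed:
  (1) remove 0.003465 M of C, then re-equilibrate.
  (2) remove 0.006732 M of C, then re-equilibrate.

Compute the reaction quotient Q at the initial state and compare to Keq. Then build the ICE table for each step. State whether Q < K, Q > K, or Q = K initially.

Q₀ = 44.6 vs Keq = 1.7010e+05 ⇒ Q<K, forward
Step 1:
                    C           D           L
  Initial      0.4886     0.01746        8.48
  Change      -0.4553      0.2277       0.683
  Equil        0.0333      0.2451       9.163
  solve Keq expr → x = 0.2277; check Q = 1.7010e+05
Then remove 0.003465 M of C.
Step 2:
                    C           D           L
  Initial     0.02983      0.2451       9.163
  Change     0.003325   -0.001662   -0.004987
  Equil       0.03316      0.2434       9.158
  solve Keq expr → x = -0.001662; check Q = 1.7010e+05
Then remove 0.006732 M of C.
Step 3:
                    C           D           L
  Initial     0.02642      0.2434       9.158
  Change     0.006459    -0.00323   -0.009689
  Equil       0.03288      0.2402       9.148
  solve Keq expr → x = -0.00323; check Q = 1.7010e+05

Q₀ = 44.6; Q < K (proceeds forward)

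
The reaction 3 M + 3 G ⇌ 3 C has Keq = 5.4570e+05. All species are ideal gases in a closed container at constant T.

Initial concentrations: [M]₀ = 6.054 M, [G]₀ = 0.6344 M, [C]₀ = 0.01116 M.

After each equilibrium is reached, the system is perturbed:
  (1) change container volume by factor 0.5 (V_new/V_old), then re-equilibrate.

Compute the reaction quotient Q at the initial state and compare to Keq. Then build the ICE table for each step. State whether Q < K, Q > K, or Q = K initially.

Q₀ = 2.4534e-08 vs Keq = 5.4570e+05 ⇒ Q<K, forward
Step 1:
                    M           G           C
  init          6.054      0.6344     0.01116
  Δ           -0.6329     -0.6329      0.6329
  eq            5.421    0.001454      0.6441
  solve Keq expr → x = 0.211; check Q = 5.4570e+05
Then change container volume by factor 0.5 (V_new/V_old).
Step 2:
                    M           G           C
  init          10.84    0.002908       1.288
  Δ         -0.001452   -0.001452    0.001452
  eq            10.84    0.001456        1.29
  solve Keq expr → x = 4.8405e-04; check Q = 5.4570e+05

Q₀ = 2.4534e-08; Q < K (proceeds forward)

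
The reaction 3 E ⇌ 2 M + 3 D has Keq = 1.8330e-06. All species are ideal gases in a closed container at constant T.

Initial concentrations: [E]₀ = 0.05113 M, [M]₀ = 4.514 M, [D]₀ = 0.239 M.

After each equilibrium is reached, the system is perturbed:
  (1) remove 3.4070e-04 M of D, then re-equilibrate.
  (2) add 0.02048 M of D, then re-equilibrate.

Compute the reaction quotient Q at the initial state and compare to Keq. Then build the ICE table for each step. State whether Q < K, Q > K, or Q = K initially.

Q₀ = 2081; Q > K (proceeds reverse)

Q₀ = 2081 vs Keq = 1.8330e-06 ⇒ Q>K, reverse
Step 1:
                  E         M         D
  Initial   0.05113     4.514     0.239
  Change     0.2377   -0.1584   -0.2377
  Equil      0.2888     4.356  0.001325
  solve Keq expr → x = -0.07922; check Q = 1.8330e-06
Then remove 3.4070e-04 M of D.
Step 2:
                  E         M         D
  Initial    0.2888     4.356 9.8455e-04
  Change  -3.3910e-04 2.2607e-04 3.3910e-04
  Equil      0.2885     4.356  0.001324
  solve Keq expr → x = 1.1303e-04; check Q = 1.8330e-06
Then add 0.02048 M of D.
Step 3:
                  E         M         D
  Initial    0.2885     4.356    0.0218
  Change    0.02038  -0.01359  -0.02038
  Equil      0.3088     4.342   0.00142
  solve Keq expr → x = -0.006795; check Q = 1.8330e-06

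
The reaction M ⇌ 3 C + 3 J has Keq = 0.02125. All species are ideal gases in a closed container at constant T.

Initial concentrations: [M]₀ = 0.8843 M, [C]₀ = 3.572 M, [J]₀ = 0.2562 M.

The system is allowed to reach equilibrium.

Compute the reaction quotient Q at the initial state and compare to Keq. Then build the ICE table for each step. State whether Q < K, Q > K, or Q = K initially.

Q₀ = 0.8667 vs Keq = 0.02125 ⇒ Q>K, reverse
Step 1:
                    M           C           J
  init         0.8843       3.572      0.2562
  Δ           0.05874     -0.1762     -0.1762
  eq            0.943       3.396     0.07999
  solve Keq expr → x = -0.05874; check Q = 0.02125

Q₀ = 0.8667; Q > K (proceeds reverse)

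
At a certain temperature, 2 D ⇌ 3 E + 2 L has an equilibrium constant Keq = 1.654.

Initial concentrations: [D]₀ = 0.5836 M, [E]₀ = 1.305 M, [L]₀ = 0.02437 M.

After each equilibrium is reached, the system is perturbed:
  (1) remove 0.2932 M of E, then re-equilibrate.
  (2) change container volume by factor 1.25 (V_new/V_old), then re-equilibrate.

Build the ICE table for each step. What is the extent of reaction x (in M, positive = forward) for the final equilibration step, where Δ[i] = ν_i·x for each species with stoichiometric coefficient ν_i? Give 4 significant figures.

x = 0.01633 M

Q₀ = 0.003875 vs Keq = 1.654 ⇒ Q<K, forward
Step 1:
                   D          E          L
  I           0.5836      1.305    0.02437
  C          -0.2093      0.314     0.2093
  E           0.3743      1.619     0.2337
  solve Keq expr → x = 0.1047; check Q = 1.654
Then remove 0.2932 M of E.
Step 2:
                   D          E          L
  I           0.3743      1.326     0.2337
  C         -0.03545    0.05317    0.03545
  E           0.3388      1.379     0.2691
  solve Keq expr → x = 0.01772; check Q = 1.654
Then change container volume by factor 1.25 (V_new/V_old).
Step 3:
                   D          E          L
  I           0.2711      1.103     0.2153
  C         -0.03265    0.04898    0.03265
  E           0.2384      1.152      0.248
  solve Keq expr → x = 0.01633; check Q = 1.654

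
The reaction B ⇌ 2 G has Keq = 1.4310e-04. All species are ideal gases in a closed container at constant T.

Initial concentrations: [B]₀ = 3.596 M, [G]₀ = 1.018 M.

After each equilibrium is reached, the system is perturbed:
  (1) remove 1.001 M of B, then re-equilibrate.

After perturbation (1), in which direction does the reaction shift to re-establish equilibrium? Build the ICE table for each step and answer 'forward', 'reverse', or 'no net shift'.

Q₀ = 0.2882 vs Keq = 1.4310e-04 ⇒ Q>K, reverse
Step 1:
                  B         G
  Initial     3.596     1.018
  Change     0.4969   -0.9938
  Equil       4.093    0.0242
  solve Keq expr → x = -0.4969; check Q = 1.4310e-04
Then remove 1.001 M of B.
Step 2:
                  B         G
  Initial     3.092    0.0242
  Change   0.001581 -0.003161
  Equil       3.093   0.02104
  solve Keq expr → x = -0.001581; check Q = 1.4310e-04

Direction: reverse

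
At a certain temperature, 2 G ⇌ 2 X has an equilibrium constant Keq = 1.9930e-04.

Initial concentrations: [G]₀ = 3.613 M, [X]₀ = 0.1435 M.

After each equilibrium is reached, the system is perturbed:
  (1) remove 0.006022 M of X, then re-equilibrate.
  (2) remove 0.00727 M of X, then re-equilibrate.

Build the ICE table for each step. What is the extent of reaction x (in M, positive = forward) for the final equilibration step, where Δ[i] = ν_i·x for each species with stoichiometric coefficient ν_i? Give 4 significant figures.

x = 0.003584 M

Q₀ = 0.001577 vs Keq = 1.9930e-04 ⇒ Q>K, reverse
Step 1:
                   G          X
  I            3.613     0.1435
  C          0.09121   -0.09121
  E            3.704    0.05229
  solve Keq expr → x = -0.0456; check Q = 1.9930e-04
Then remove 0.006022 M of X.
Step 2:
                   G          X
  I            3.704    0.04627
  C        -0.005938   0.005938
  E            3.698    0.05221
  solve Keq expr → x = 0.002969; check Q = 1.9930e-04
Then remove 0.00727 M of X.
Step 3:
                   G          X
  I            3.698    0.04494
  C        -0.007169   0.007169
  E            3.691    0.05211
  solve Keq expr → x = 0.003584; check Q = 1.9930e-04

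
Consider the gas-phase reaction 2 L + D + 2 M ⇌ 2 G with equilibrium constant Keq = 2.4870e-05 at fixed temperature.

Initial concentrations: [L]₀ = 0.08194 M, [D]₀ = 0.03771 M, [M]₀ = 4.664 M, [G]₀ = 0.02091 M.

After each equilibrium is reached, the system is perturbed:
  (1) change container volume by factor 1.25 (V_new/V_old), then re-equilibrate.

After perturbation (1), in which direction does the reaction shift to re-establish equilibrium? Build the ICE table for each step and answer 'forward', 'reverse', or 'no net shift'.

Direction: reverse

Q₀ = 0.07939 vs Keq = 2.4870e-05 ⇒ Q>K, reverse
Step 1:
                   L          D          M          G
  init       0.08194    0.03771      4.664    0.02091
  Δ          0.02039    0.01019    0.02039   -0.02039
  eq          0.1023     0.0479      4.684 5.2319e-04
  solve Keq expr → x = -0.01019; check Q = 2.4870e-05
Then change container volume by factor 1.25 (V_new/V_old).
Step 2:
                   L          D          M          G
  init       0.08186    0.03832      3.748 4.1856e-04
  Δ       1.1839e-04 5.9194e-05 1.1839e-04 -1.1839e-04
  eq         0.08198    0.03838      3.748 3.0017e-04
  solve Keq expr → x = -5.9194e-05; check Q = 2.4870e-05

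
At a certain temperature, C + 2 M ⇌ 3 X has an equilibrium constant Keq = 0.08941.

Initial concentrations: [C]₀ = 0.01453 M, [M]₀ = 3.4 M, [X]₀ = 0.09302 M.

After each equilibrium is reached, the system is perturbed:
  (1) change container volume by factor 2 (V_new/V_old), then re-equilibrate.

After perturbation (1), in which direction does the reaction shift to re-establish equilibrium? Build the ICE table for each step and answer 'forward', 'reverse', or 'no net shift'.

Direction: no net shift

Q₀ = 0.004792 vs Keq = 0.08941 ⇒ Q<K, forward
Step 1:
                  C         M         X
  Initial   0.01453       3.4   0.09302
  Change   -0.01237  -0.02473    0.0371
  Equil    0.002163     3.375    0.1301
  solve Keq expr → x = 0.01237; check Q = 0.08941
Then change container volume by factor 2 (V_new/V_old).
Step 2:
                  C         M         X
  Initial  0.001081     1.688   0.06506
  Change          0         0         0
  Equil    0.001081     1.688   0.06506
  solve Keq expr → x = 0; check Q = 0.08941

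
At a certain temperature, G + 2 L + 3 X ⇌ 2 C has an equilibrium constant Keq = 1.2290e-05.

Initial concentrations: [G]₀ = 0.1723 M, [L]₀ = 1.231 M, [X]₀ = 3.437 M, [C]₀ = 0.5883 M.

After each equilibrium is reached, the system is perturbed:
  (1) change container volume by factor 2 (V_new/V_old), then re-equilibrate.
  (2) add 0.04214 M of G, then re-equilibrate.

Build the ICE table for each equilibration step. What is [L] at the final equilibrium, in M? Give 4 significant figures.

Q₀ = 0.03265 vs Keq = 1.2290e-05 ⇒ Q>K, reverse
Step 1:
                  G         L         X         C
  Initial    0.1723     1.231     3.437    0.5883
  Change     0.2757    0.5515    0.8272   -0.5515
  Equil       0.448     1.782     4.264   0.03683
  solve Keq expr → x = -0.2757; check Q = 1.2290e-05
Then change container volume by factor 2 (V_new/V_old).
Step 2:
                  G         L         X         C
  Initial     0.224    0.8912     2.132   0.01842
  Change   0.006801    0.0136    0.0204   -0.0136
  Equil      0.2308    0.9048     2.153  0.004813
  solve Keq expr → x = -0.006801; check Q = 1.2290e-05
Then add 0.04214 M of G.
Step 3:
                  G         L         X         C
  Initial     0.273    0.9048     2.153  0.004813
  Change  -2.0714e-04 -4.1428e-04 -6.2142e-04 4.1428e-04
  Equil      0.2728    0.9044     2.152  0.005227
  solve Keq expr → x = 2.0714e-04; check Q = 1.2290e-05

[L]_eq = 0.9044 M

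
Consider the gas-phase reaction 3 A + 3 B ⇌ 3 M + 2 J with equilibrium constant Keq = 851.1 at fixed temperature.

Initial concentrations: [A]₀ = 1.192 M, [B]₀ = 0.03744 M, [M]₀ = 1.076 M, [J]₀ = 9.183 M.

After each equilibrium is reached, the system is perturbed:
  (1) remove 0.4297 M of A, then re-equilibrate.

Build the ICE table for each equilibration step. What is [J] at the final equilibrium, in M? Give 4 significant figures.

[J]_eq = 8.985 M

Q₀ = 1.1819e+06 vs Keq = 851.1 ⇒ Q>K, reverse
Step 1:
                   A          B          M          J
  init         1.192    0.03744      1.076      9.183
  Δ           0.2331     0.2331    -0.2331    -0.1554
  eq           1.425     0.2706     0.8429      9.028
  solve Keq expr → x = -0.07771; check Q = 851.1
Then remove 0.4297 M of A.
Step 2:
                   A          B          M          J
  init        0.9954     0.2706     0.8429      9.028
  Δ           0.0644     0.0644    -0.0644   -0.04293
  eq            1.06      0.335     0.7785      8.985
  solve Keq expr → x = -0.02147; check Q = 851.1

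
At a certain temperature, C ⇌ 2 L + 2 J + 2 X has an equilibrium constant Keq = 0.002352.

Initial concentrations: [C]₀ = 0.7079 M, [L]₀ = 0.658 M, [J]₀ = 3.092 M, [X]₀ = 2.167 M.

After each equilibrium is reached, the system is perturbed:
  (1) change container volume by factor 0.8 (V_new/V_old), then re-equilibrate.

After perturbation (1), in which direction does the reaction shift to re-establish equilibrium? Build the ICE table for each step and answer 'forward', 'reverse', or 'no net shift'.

Q₀ = 27.46 vs Keq = 0.002352 ⇒ Q>K, reverse
Step 1:
                    C           L           J           X
  init         0.7079       0.658       3.092       2.167
  Δ            0.3224     -0.6448     -0.6448     -0.6448
  eq             1.03     0.01321       2.447       1.522
  solve Keq expr → x = -0.3224; check Q = 0.002352
Then change container volume by factor 0.8 (V_new/V_old).
Step 2:
                    C           L           J           X
  init          1.288     0.01652       3.059       1.903
  Δ          0.003497   -0.006993   -0.006993   -0.006993
  eq            1.291    0.009525       3.052       1.896
  solve Keq expr → x = -0.003497; check Q = 0.002352

Direction: reverse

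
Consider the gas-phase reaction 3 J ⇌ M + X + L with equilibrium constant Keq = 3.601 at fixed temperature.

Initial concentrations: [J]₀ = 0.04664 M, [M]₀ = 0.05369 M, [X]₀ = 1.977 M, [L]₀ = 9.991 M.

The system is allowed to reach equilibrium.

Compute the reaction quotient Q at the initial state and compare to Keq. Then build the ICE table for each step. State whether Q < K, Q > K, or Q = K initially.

Q₀ = 1.0453e+04 vs Keq = 3.601 ⇒ Q>K, reverse
Step 1:
                    J           M           X           L
  Initial     0.04664     0.05369       1.977       9.991
  Change       0.1563    -0.05212    -0.05212    -0.05212
  Equil         0.203    0.001574       1.925       9.939
  solve Keq expr → x = -0.05212; check Q = 3.601

Q₀ = 1.0453e+04; Q > K (proceeds reverse)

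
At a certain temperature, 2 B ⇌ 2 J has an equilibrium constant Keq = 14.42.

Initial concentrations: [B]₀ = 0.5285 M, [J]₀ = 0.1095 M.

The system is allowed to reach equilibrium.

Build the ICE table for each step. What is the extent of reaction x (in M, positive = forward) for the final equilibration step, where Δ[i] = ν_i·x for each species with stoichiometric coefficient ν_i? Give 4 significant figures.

x = 0.1978 M

Q₀ = 0.04293 vs Keq = 14.42 ⇒ Q<K, forward
Step 1:
                   B          J
  init        0.5285     0.1095
  Δ          -0.3955     0.3955
  eq           0.133      0.505
  solve Keq expr → x = 0.1978; check Q = 14.42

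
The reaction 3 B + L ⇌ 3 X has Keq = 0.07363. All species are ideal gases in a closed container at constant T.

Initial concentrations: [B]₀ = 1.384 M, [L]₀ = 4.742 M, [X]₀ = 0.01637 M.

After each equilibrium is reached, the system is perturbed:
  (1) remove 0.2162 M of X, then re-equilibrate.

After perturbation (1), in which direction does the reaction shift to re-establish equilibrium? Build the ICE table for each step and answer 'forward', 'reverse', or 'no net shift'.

Direction: forward

Q₀ = 3.4896e-07 vs Keq = 0.07363 ⇒ Q<K, forward
Step 1:
                  B         L         X
  init        1.384     4.742   0.01637
  Δ         -0.5577   -0.1859    0.5577
  eq         0.8263     4.556    0.5741
  solve Keq expr → x = 0.1859; check Q = 0.07363
Then remove 0.2162 M of X.
Step 2:
                  B         L         X
  init       0.8263     4.556    0.3579
  Δ         -0.1267  -0.04223    0.1267
  eq         0.6996     4.514    0.4846
  solve Keq expr → x = 0.04223; check Q = 0.07363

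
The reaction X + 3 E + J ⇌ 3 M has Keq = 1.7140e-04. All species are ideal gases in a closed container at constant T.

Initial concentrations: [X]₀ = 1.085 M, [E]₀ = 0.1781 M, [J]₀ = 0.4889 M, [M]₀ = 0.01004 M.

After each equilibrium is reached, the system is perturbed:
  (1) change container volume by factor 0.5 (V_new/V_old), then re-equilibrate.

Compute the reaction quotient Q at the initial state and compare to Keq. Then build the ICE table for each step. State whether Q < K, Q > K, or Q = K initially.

Q₀ = 3.3772e-04; Q > K (proceeds reverse)

Q₀ = 3.3772e-04 vs Keq = 1.7140e-04 ⇒ Q>K, reverse
Step 1:
                   X          E          J          M
  I            1.085     0.1781     0.4889    0.01004
  C       6.4638e-04   0.001939 6.4638e-04  -0.001939
  E            1.086       0.18     0.4895   0.008101
  solve Keq expr → x = -6.4638e-04; check Q = 1.7140e-04
Then change container volume by factor 0.5 (V_new/V_old).
Step 2:
                   X          E          J          M
  I            2.171     0.3601     0.9791     0.0162
  C        -0.002949  -0.008848  -0.002949   0.008848
  E            2.168     0.3512     0.9761    0.02505
  solve Keq expr → x = 0.002949; check Q = 1.7140e-04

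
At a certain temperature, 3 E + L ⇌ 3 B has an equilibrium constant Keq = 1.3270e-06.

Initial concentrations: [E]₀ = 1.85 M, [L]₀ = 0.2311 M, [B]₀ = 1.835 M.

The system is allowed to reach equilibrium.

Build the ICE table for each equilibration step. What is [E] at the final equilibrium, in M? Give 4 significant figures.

[E]_eq = 3.647 M

Q₀ = 4.223 vs Keq = 1.3270e-06 ⇒ Q>K, reverse
Step 1:
                    E           L           B
  init           1.85      0.2311       1.835
  Δ             1.797      0.5991      -1.797
  eq            3.647      0.8302     0.03767
  solve Keq expr → x = -0.5991; check Q = 1.3270e-06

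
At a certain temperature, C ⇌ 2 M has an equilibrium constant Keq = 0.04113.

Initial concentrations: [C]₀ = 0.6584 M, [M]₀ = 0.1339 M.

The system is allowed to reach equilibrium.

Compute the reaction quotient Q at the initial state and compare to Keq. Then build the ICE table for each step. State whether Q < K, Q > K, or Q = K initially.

Q₀ = 0.02723; Q < K (proceeds forward)

Q₀ = 0.02723 vs Keq = 0.04113 ⇒ Q<K, forward
Step 1:
                  C         M
  Initial    0.6584    0.1339
  Change   -0.01442   0.02885
  Equil       0.644    0.1627
  solve Keq expr → x = 0.01442; check Q = 0.04113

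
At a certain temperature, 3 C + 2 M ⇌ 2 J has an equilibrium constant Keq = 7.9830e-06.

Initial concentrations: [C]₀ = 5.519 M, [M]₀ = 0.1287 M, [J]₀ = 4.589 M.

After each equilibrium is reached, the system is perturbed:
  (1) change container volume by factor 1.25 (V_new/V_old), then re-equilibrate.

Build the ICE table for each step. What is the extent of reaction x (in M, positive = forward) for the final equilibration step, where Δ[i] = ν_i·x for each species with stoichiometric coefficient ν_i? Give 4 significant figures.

Q₀ = 7.563 vs Keq = 7.9830e-06 ⇒ Q>K, reverse
Step 1:
                    C           M           J
  init          5.519      0.1287       4.589
  Δ             6.166       4.111      -4.111
  eq            11.68       4.239      0.4784
  solve Keq expr → x = -2.055; check Q = 7.9830e-06
Then change container volume by factor 1.25 (V_new/V_old).
Step 2:
                    C           M           J
  init          9.348       3.391      0.3827
  Δ            0.1422     0.09477    -0.09477
  eq             9.49       3.486       0.288
  solve Keq expr → x = -0.04739; check Q = 7.9830e-06

x = -0.04739 M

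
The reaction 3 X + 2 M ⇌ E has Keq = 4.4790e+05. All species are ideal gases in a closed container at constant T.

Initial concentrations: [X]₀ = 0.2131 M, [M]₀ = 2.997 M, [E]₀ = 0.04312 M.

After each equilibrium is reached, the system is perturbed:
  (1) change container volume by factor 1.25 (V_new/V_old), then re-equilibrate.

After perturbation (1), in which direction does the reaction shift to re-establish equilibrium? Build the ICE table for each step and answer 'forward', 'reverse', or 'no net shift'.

Q₀ = 0.4961 vs Keq = 4.4790e+05 ⇒ Q<K, forward
Step 1:
                   X          M          E
  init        0.2131      2.997    0.04312
  Δ            -0.21      -0.14    0.06999
  eq        0.003139      2.857     0.1131
  solve Keq expr → x = 0.06999; check Q = 4.4790e+05
Then change container volume by factor 1.25 (V_new/V_old).
Step 2:
                   X          M          E
  init      0.002511      2.286    0.09049
  Δ       8.6609e-04 5.7739e-04 -2.8870e-04
  eq        0.003377      2.286     0.0902
  solve Keq expr → x = -2.8870e-04; check Q = 4.4790e+05

Direction: reverse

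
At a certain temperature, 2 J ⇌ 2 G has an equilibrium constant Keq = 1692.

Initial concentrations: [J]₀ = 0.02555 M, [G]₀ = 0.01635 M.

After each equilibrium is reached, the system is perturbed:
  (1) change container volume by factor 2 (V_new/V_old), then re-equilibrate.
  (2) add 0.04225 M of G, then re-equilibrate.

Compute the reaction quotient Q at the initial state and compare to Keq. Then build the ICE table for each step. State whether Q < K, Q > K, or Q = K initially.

Q₀ = 0.4095; Q < K (proceeds forward)

Q₀ = 0.4095 vs Keq = 1692 ⇒ Q<K, forward
Step 1:
                    J           G
  Initial     0.02555     0.01635
  Change     -0.02456     0.02456
  Equil    9.9445e-04     0.04091
  solve Keq expr → x = 0.01228; check Q = 1692
Then change container volume by factor 2 (V_new/V_old).
Step 2:
                    J           G
  Initial  4.9722e-04     0.02045
  Change            0           0
  Equil    4.9722e-04     0.02045
  solve Keq expr → x = 0; check Q = 1692
Then add 0.04225 M of G.
Step 3:
                    J           G
  Initial  4.9722e-04      0.0627
  Change     0.001003   -0.001003
  Equil        0.0015      0.0617
  solve Keq expr → x = -5.0138e-04; check Q = 1692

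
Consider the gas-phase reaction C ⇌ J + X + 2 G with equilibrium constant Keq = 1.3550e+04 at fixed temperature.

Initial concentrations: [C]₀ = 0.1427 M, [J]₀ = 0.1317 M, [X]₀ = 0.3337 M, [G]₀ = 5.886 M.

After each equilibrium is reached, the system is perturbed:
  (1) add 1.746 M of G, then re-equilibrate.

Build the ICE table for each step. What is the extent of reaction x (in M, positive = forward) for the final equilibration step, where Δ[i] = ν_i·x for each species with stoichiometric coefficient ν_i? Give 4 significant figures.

Q₀ = 10.67 vs Keq = 1.3550e+04 ⇒ Q<K, forward
Step 1:
                  C         J         X         G
  Initial    0.1427    0.1317    0.3337     5.886
  Change    -0.1423    0.1423    0.1423    0.2847
  Equil   3.6658e-04     0.274     0.476     6.171
  solve Keq expr → x = 0.1423; check Q = 1.3550e+04
Then add 1.746 M of G.
Step 2:
                  C         J         X         G
  Initial 3.6658e-04     0.274     0.476     7.917
  Change  2.3591e-04 -2.3591e-04 -2.3591e-04 -4.7181e-04
  Equil   6.0248e-04    0.2738    0.4758     7.916
  solve Keq expr → x = -2.3591e-04; check Q = 1.3550e+04

x = -2.3591e-04 M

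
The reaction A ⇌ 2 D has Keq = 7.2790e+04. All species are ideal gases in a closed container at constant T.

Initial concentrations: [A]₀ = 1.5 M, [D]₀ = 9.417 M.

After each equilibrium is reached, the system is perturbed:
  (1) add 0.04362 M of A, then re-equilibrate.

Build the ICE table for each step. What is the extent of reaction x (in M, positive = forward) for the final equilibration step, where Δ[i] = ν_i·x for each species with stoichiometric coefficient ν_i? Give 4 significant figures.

Q₀ = 59.12 vs Keq = 7.2790e+04 ⇒ Q<K, forward
Step 1:
                   A          D
  init           1.5      9.417
  Δ           -1.498      2.996
  eq        0.002117      12.41
  solve Keq expr → x = 1.498; check Q = 7.2790e+04
Then add 0.04362 M of A.
Step 2:
                   A          D
  init       0.04574      12.41
  Δ         -0.04359    0.08718
  eq        0.002147       12.5
  solve Keq expr → x = 0.04359; check Q = 7.2790e+04

x = 0.04359 M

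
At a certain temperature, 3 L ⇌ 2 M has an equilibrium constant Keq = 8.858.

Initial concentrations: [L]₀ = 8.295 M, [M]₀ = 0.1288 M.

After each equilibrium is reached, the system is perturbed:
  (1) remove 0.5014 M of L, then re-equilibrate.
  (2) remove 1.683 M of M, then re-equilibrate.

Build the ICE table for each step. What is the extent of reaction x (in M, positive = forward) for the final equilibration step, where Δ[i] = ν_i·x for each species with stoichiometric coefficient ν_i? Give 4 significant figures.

Q₀ = 2.9066e-05 vs Keq = 8.858 ⇒ Q<K, forward
Step 1:
                    L           M
  Initial       8.295      0.1288
  Change        -6.93        4.62
  Equil         1.365       4.749
  solve Keq expr → x = 2.31; check Q = 8.858
Then remove 0.5014 M of L.
Step 2:
                    L           M
  Initial       0.864       4.749
  Change        0.444      -0.296
  Equil         1.308       4.453
  solve Keq expr → x = -0.148; check Q = 8.858
Then remove 1.683 M of M.
Step 3:
                    L           M
  Initial       1.308        2.77
  Change      -0.3083      0.2055
  Equil        0.9997       2.975
  solve Keq expr → x = 0.1028; check Q = 8.858

x = 0.1028 M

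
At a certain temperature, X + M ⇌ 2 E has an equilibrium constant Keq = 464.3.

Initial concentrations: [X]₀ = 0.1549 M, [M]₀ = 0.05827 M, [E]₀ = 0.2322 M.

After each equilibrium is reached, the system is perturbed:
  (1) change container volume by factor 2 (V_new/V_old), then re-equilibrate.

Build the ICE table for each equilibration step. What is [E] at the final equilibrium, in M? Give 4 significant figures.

Q₀ = 5.973 vs Keq = 464.3 ⇒ Q<K, forward
Step 1:
                   X          M          E
  I           0.1549    0.05827     0.2322
  C         -0.05571   -0.05571     0.1114
  E          0.09919   0.002564     0.3436
  solve Keq expr → x = 0.05571; check Q = 464.3
Then change container volume by factor 2 (V_new/V_old).
Step 2:
                   X          M          E
  I           0.0496   0.001282     0.1718
  C                0          0          0
  E           0.0496   0.001282     0.1718
  solve Keq expr → x = 0; check Q = 464.3

[E]_eq = 0.1718 M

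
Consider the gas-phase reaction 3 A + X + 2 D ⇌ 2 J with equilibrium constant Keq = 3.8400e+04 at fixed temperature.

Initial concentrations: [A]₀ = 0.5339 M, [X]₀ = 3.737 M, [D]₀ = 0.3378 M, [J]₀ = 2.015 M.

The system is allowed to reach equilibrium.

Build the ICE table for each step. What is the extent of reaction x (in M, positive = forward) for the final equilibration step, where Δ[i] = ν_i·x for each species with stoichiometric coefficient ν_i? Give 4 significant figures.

Q₀ = 62.56 vs Keq = 3.8400e+04 ⇒ Q<K, forward
Step 1:
                   A          X          D          J
  Initial     0.5339      3.737     0.3378      2.015
  Change     -0.3698    -0.1233    -0.2465     0.2465
  Equil       0.1641      3.614    0.09129      2.262
  solve Keq expr → x = 0.1233; check Q = 3.8400e+04

x = 0.1233 M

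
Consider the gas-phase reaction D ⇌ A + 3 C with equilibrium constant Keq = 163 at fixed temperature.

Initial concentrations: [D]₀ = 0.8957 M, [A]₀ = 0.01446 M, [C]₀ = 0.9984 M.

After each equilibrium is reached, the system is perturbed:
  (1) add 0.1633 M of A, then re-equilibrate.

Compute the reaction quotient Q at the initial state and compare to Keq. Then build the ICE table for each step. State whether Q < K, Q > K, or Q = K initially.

Q₀ = 0.01607 vs Keq = 163 ⇒ Q<K, forward
Step 1:
                   D          A          C
  I           0.8957    0.01446     0.9984
  C          -0.7409     0.7409      2.223
  E           0.1548     0.7553      3.221
  solve Keq expr → x = 0.7409; check Q = 163
Then add 0.1633 M of A.
Step 2:
                   D          A          C
  I           0.1548     0.9186      3.221
  C          0.01957   -0.01957   -0.05871
  E           0.1744      0.899      3.162
  solve Keq expr → x = -0.01957; check Q = 163

Q₀ = 0.01607; Q < K (proceeds forward)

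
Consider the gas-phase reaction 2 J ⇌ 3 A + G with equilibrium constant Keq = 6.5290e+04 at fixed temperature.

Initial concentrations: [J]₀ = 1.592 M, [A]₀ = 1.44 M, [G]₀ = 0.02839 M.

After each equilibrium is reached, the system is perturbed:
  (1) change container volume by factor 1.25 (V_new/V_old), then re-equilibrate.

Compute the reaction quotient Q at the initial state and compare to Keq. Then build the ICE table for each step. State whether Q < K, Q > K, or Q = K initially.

Q₀ = 0.03345; Q < K (proceeds forward)

Q₀ = 0.03345 vs Keq = 6.5290e+04 ⇒ Q<K, forward
Step 1:
                  J         A         G
  I           1.592      1.44   0.02839
  C          -1.566     2.349     0.783
  E           0.026     3.789    0.8114
  solve Keq expr → x = 0.783; check Q = 6.5290e+04
Then change container volume by factor 1.25 (V_new/V_old).
Step 2:
                  J         A         G
  I          0.0208     3.031    0.6491
  C       -0.004083  0.006125  0.002042
  E         0.01672     3.037    0.6512
  solve Keq expr → x = 0.002042; check Q = 6.5290e+04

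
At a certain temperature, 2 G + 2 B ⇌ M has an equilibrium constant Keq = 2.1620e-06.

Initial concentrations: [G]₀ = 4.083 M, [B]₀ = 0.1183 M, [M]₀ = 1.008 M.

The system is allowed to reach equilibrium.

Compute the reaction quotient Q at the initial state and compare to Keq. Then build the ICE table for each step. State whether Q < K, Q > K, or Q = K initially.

Q₀ = 4.32 vs Keq = 2.1620e-06 ⇒ Q>K, reverse
Step 1:
                  G         B         M
  init        4.083    0.1183     1.008
  Δ           2.015     2.015    -1.008
  eq          6.098     2.134 3.6600e-04
  solve Keq expr → x = -1.008; check Q = 2.1620e-06

Q₀ = 4.32; Q > K (proceeds reverse)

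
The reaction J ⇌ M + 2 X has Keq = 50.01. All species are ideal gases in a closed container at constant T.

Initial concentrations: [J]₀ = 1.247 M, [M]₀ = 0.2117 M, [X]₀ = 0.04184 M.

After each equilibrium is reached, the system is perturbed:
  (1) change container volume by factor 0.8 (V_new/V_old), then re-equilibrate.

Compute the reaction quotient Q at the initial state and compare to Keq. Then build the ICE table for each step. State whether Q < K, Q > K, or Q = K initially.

Q₀ = 2.9719e-04 vs Keq = 50.01 ⇒ Q<K, forward
Step 1:
                  J         M         X
  init        1.247    0.2117   0.04184
  Δ          -1.111     1.111     2.223
  eq         0.1357     1.323     2.265
  solve Keq expr → x = 1.111; check Q = 50.01
Then change container volume by factor 0.8 (V_new/V_old).
Step 2:
                  J         M         X
  init       0.1696     1.654     2.831
  Δ         0.06307  -0.06307   -0.1261
  eq         0.2327     1.591     2.704
  solve Keq expr → x = -0.06307; check Q = 50.01

Q₀ = 2.9719e-04; Q < K (proceeds forward)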